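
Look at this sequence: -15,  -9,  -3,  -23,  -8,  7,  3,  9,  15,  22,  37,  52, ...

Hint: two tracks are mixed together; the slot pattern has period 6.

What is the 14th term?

Reading positions in blocks of 6 reveals the pattern AAABBB — 2 tracks woven together.
Track A is -15, -9, -3, 3, 9, 15, which is arithmetic with common difference +6.
Track B is -23, -8, 7, 22, 37, 52, which is adding 15 each time.
Position 14 → track A, term 8 = 27.

27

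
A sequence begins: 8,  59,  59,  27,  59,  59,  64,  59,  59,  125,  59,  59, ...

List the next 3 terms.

216, 59, 59

Reading positions in blocks of 3 reveals the pattern ABB — 2 tracks woven together.
Subsequence A: 8, 27, 64, 125 (consecutive cubes n³ from n = 2).
Subsequence B: 59, 59, 59, 59, 59, 59, 59, 59 (constant 59).
Position 13 falls in subsequence A as its term 5, giving 216.
The 14th slot belongs to subsequence B; its 9th term is 59.
Position 15 falls in subsequence B as its term 10, giving 59.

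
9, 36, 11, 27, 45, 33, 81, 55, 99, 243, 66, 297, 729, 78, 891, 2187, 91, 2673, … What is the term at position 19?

Split by position mod 3 into 3 tracks.
Subsequence A: 9, 27, 81, 243, 729, 2187 (powers 3^2, 3^3, 3^4, …).
Subsequence B: 36, 45, 55, 66, 78, 91 (triangular numbers n(n+1)/2 for n = 8, 9, …).
Subsequence C: 11, 33, 99, 297, 891, 2673 (a geometric progression (common ratio 3)).
The 19th slot belongs to subsequence A; its 7th term is 6561.

6561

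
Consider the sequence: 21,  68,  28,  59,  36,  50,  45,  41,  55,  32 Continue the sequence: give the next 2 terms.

Split by position mod 2 into 2 tracks.
Stream A is 21, 28, 36, 45, 55, which is triangular numbers starting at T_6.
Stream B is 68, 59, 50, 41, 32, which is arithmetic, step −9.
Term 11 comes from stream A (its 6th entry): 66.
Position 12 → stream B, term 6 = 23.

66, 23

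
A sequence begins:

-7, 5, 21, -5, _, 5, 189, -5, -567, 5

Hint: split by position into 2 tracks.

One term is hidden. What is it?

The terms cycle through 2 interleaved subsequences.
Track A: -7, 21, ?, 189, -567 (multiplying by -3 each time).
Track B: 5, -5, 5, -5, 5 (alternating ±5).
So the missing entry in track A is -63.

-63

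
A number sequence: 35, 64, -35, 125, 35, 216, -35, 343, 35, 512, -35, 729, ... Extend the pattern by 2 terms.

Odd-indexed and even-indexed terms follow separate rules.
Track A = 35, -35, 35, -35, 35, -35: oscillating between 35 and -35.
Track B = 64, 125, 216, 343, 512, 729: consecutive cubes n³ from n = 4.
Term 13 comes from track A (its 7th entry): 35.
Position 14 → track B, term 7 = 1000.

35, 1000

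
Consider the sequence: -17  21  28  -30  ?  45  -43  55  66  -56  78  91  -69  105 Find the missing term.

36

Positions follow the repeating pattern ABB; grouping by letter gives 2 tracks.
Track A is -17, -30, -43, -56, -69, which is subtracting 13 each time.
Track B is 21, 28, ?, 45, 55, 66, 78, 91, 105, which is triangular numbers starting at T_6.
Filling track B at index 3 by its rule yields 36.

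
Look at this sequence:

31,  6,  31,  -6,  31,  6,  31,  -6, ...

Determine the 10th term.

6

Positions 1, 3, 5, … form one subsequence and positions 2, 4, 6, … form another.
Track A: 31, 31, 31, 31 — the constant sequence 31.
Track B: 6, -6, 6, -6 — oscillating between 6 and -6.
Term 10 comes from track B (its 5th entry): 6.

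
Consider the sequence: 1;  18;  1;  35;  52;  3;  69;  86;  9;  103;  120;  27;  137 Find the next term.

Positions follow the repeating pattern AAB; grouping by letter gives 2 tracks.
Stream A: 1, 18, 35, 52, 69, 86, 103, 120, 137 — adding 17 each time.
Stream B: 1, 3, 9, 27 — powers of 3.
The 14th slot belongs to stream A; its 10th term is 154.

154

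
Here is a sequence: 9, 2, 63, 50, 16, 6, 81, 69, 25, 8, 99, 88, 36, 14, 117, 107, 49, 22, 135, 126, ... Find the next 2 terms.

Taking every 4th term gives 4 separate tracks.
Track A = 9, 16, 25, 36, 49: the squares 3², 4², 5², ….
Track B = 2, 6, 8, 14, 22: a Fibonacci-like recurrence a_n = a_{n-1} + a_{n-2}.
Track C = 63, 81, 99, 117, 135: arithmetic, step +18.
Track D = 50, 69, 88, 107, 126: adding 19 each time.
Position 21 → track A, term 6 = 64.
Position 22 falls in track B as its term 6, giving 36.

64, 36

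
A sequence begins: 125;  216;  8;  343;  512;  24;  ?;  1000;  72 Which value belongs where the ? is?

729

Reading positions in blocks of 3 reveals the pattern AAB — 2 tracks woven together.
Track A: 125, 216, 343, 512, ?, 1000. Consecutive cubes n³ from n = 5.
Track B: 8, 24, 72. Geometric, ×3 each step.
The gap is track A's term 5; the rule gives 729.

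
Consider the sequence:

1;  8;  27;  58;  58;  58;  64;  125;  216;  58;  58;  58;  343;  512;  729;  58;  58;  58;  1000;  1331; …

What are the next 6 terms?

1728, 58, 58, 58, 2197, 2744

Positions follow the repeating pattern AAABBB; grouping by letter gives 2 tracks.
Track A: 1, 8, 27, 64, 125, 216, 343, 512, 729, 1000, 1331 (perfect cubes starting at 1³).
Track B: 58, 58, 58, 58, 58, 58, 58, 58, 58 (always 58).
The 21st slot belongs to track A; its 12th term is 1728.
Term 22 comes from track B (its 10th entry): 58.
The 23rd slot belongs to track B; its 11th term is 58.
Position 24 falls in track B as its term 12, giving 58.
The 25th slot belongs to track A; its 13th term is 2197.
Position 26 falls in track A as its term 14, giving 2744.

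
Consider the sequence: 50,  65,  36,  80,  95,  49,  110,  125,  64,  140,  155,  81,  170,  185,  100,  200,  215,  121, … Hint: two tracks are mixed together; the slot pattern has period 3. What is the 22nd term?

The slot pattern repeats as AAB (period 3), so there are 2 interleaved tracks.
Track A is 50, 65, 80, 95, 110, 125, 140, 155, 170, 185, 200, 215, which is linear: a_n = 35 + 15·n.
Track B is 36, 49, 64, 81, 100, 121, which is the squares 6², 7², 8², ….
The 22nd slot belongs to track A; its 15th term is 260.

260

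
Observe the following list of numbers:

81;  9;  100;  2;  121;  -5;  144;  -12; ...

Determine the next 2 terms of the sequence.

Taking every 2nd term gives 2 separate tracks.
Track A = 81, 100, 121, 144: the squares 9², 10², 11², ….
Track B = 9, 2, -5, -12: arithmetic with common difference −7.
Position 9 falls in track A as its term 5, giving 169.
The 10th slot belongs to track B; its 5th term is -19.

169, -19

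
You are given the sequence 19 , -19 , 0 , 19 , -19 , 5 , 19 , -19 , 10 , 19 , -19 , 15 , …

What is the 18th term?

25

Reading positions in blocks of 3 reveals the pattern AAB — 2 tracks woven together.
Subsequence A: 19, -19, 19, -19, 19, -19, 19, -19. The oscillation 19·(−1)^(n+1).
Subsequence B: 0, 5, 10, 15. Linear: a_n = -5 + 5·n.
Position 18 → subsequence B, term 6 = 25.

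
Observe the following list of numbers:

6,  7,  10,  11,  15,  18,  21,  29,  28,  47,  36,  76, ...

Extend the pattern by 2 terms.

Split by position mod 2 into 2 tracks.
Stream A: 6, 10, 15, 21, 28, 36 — triangular numbers starting at T_3.
Stream B: 7, 11, 18, 29, 47, 76 — a Fibonacci-like recurrence a_n = a_{n-1} + a_{n-2}.
The 13th slot belongs to stream A; its 7th term is 45.
Position 14 falls in stream B as its term 7, giving 123.

45, 123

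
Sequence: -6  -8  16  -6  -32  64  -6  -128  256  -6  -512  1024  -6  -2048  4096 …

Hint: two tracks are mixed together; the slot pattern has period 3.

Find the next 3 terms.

-6, -8192, 16384

Positions follow the repeating pattern ABB; grouping by letter gives 2 tracks.
Stream A: -6, -6, -6, -6, -6. Always -6.
Stream B: -8, 16, -32, 64, -128, 256, -512, 1024, -2048, 4096. Geometric, ×-2 each step.
Position 16 → stream A, term 6 = -6.
The 17th slot belongs to stream B; its 11th term is -8192.
Position 18 falls in stream B as its term 12, giving 16384.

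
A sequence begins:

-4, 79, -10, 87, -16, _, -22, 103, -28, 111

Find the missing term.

Positions 1, 3, 5, … form one subsequence and positions 2, 4, 6, … form another.
Track A: -4, -10, -16, -22, -28 — linear: a_n = 2 − 6·n.
Track B: 79, 87, ?, 103, 111 — adding 8 each time.
So the missing entry in track B is 95.

95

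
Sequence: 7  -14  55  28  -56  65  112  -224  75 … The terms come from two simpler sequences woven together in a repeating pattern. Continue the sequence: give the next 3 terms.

Reading positions in blocks of 3 reveals the pattern AAB — 2 tracks woven together.
Track A is 7, -14, 28, -56, 112, -224, which is a geometric progression (common ratio -2).
Track B is 55, 65, 75, which is arithmetic, step +10.
Term 10 comes from track A (its 7th entry): 448.
The 11th slot belongs to track A; its 8th term is -896.
Term 12 comes from track B (its 4th entry): 85.

448, -896, 85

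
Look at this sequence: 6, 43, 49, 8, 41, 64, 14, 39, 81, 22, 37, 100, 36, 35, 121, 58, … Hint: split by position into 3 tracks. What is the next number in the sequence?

33

The terms cycle through 3 interleaved subsequences.
Track A is 6, 8, 14, 22, 36, 58, which is Fibonacci-style (each term is the sum of the two before it).
Track B is 43, 41, 39, 37, 35, which is arithmetic with common difference −2.
Track C is 49, 64, 81, 100, 121, which is the squares 7², 8², 9², ….
The 17th slot belongs to track B; its 6th term is 33.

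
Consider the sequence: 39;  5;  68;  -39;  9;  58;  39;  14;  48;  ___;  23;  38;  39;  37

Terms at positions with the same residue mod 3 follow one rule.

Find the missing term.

Taking every 3rd term gives 3 separate tracks.
Track A: 39, -39, 39, ?, 39 (alternating ±39).
Track B: 5, 9, 14, 23, 37 (each term equals the sum of the previous two).
Track C: 68, 58, 48, 38 (linear: a_n = 78 − 10·n).
The gap is track A's term 4; the rule gives -39.

-39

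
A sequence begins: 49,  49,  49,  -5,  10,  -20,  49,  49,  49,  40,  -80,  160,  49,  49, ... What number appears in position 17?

640

The slot pattern repeats as AAABBB (period 6), so there are 2 interleaved tracks.
Track A: 49, 49, 49, 49, 49, 49, 49, 49. The constant sequence 49.
Track B: -5, 10, -20, 40, -80, 160. Geometric with ratio -2.
Position 17 → track B, term 8 = 640.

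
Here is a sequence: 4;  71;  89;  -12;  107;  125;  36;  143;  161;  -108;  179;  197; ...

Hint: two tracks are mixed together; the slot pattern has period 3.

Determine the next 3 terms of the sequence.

The slot pattern repeats as ABB (period 3), so there are 2 interleaved tracks.
Track A: 4, -12, 36, -108 — geometric, ×-3 each step.
Track B: 71, 89, 107, 125, 143, 161, 179, 197 — arithmetic, step +18.
Term 13 comes from track A (its 5th entry): 324.
Position 14 → track B, term 9 = 215.
Position 15 falls in track B as its term 10, giving 233.

324, 215, 233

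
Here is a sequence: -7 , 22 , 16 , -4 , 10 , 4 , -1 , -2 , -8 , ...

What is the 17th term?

Reading positions in blocks of 3 reveals the pattern ABB — 2 tracks woven together.
Track A: -7, -4, -1 (adding 3 each time).
Track B: 22, 16, 10, 4, -2, -8 (linear: a_n = 28 − 6·n).
Position 17 → track B, term 11 = -38.

-38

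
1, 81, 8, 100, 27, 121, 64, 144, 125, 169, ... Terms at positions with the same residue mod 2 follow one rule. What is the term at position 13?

343

Taking every 2nd term gives 2 separate tracks.
Track A: 1, 8, 27, 64, 125. The cubes 1³, 2³, 3³, ….
Track B: 81, 100, 121, 144, 169. Consecutive squares n² from n = 9.
Position 13 falls in track A as its term 7, giving 343.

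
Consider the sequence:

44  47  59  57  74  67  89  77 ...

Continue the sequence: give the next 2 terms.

The terms cycle through 2 interleaved subsequences.
Stream A: 44, 59, 74, 89 — arithmetic with common difference +15.
Stream B: 47, 57, 67, 77 — adding 10 each time.
The 9th slot belongs to stream A; its 5th term is 104.
Position 10 falls in stream B as its term 5, giving 87.

104, 87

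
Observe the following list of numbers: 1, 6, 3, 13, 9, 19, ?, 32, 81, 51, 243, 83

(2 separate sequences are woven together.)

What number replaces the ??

Positions 1, 3, 5, … form one subsequence and positions 2, 4, 6, … form another.
Track A: 1, 3, 9, ?, 81, 243 — powers of 3.
Track B: 6, 13, 19, 32, 51, 83 — Fibonacci-style (each term is the sum of the two before it).
Track A's pattern makes the blank 27.

27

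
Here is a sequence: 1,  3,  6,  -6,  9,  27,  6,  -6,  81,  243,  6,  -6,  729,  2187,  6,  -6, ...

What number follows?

6561

Reading positions in blocks of 4 reveals the pattern AABB — 2 tracks woven together.
Stream A: 1, 3, 9, 27, 81, 243, 729, 2187 (powers 3^0, 3^1, 3^2, …).
Stream B: 6, -6, 6, -6, 6, -6, 6, -6 (oscillating between 6 and -6).
Position 17 falls in stream A as its term 9, giving 6561.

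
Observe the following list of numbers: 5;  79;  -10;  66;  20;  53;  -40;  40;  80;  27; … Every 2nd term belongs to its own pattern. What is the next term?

-160

Odd-indexed and even-indexed terms follow separate rules.
Stream A: 5, -10, 20, -40, 80. A geometric progression (common ratio -2).
Stream B: 79, 66, 53, 40, 27. Arithmetic with common difference −13.
Term 11 comes from stream A (its 6th entry): -160.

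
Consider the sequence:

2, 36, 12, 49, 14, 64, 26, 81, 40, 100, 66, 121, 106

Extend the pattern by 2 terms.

Positions 1, 3, 5, … form one subsequence and positions 2, 4, 6, … form another.
Track A: 2, 12, 14, 26, 40, 66, 106 (a Fibonacci-like recurrence a_n = a_{n-1} + a_{n-2}).
Track B: 36, 49, 64, 81, 100, 121 (consecutive squares n² from n = 6).
The 14th slot belongs to track B; its 7th term is 144.
Term 15 comes from track A (its 8th entry): 172.

144, 172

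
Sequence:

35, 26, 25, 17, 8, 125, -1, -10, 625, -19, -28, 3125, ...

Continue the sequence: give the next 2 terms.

-37, -46

Positions follow the repeating pattern AAB; grouping by letter gives 2 tracks.
Subsequence A: 35, 26, 17, 8, -1, -10, -19, -28 — linear: a_n = 44 − 9·n.
Subsequence B: 25, 125, 625, 3125 — successive powers of 5.
Term 13 comes from subsequence A (its 9th entry): -37.
The 14th slot belongs to subsequence A; its 10th term is -46.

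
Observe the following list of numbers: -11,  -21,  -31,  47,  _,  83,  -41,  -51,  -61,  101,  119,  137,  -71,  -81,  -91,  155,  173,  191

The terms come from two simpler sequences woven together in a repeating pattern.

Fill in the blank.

65

Positions follow the repeating pattern AAABBB; grouping by letter gives 2 tracks.
Track A: -11, -21, -31, -41, -51, -61, -71, -81, -91 (subtracting 10 each time).
Track B: 47, ?, 83, 101, 119, 137, 155, 173, 191 (linear: a_n = 29 + 18·n).
Track B's pattern makes the blank 65.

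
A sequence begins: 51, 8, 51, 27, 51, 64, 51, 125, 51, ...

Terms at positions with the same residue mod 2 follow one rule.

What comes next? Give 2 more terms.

Split by position mod 2 into 2 tracks.
Subsequence A: 51, 51, 51, 51, 51. Constant 51.
Subsequence B: 8, 27, 64, 125. The cubes 2³, 3³, 4³, ….
Position 10 falls in subsequence B as its term 5, giving 216.
The 11th slot belongs to subsequence A; its 6th term is 51.

216, 51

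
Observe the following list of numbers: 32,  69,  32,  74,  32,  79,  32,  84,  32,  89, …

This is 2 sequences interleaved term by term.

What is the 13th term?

32

Taking every 2nd term gives 2 separate tracks.
Track A is 32, 32, 32, 32, 32, which is always 32.
Track B is 69, 74, 79, 84, 89, which is arithmetic with common difference +5.
Position 13 falls in track A as its term 7, giving 32.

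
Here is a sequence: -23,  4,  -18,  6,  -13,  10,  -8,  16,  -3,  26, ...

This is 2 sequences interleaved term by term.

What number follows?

The terms cycle through 2 interleaved subsequences.
Track A: -23, -18, -13, -8, -3 (adding 5 each time).
Track B: 4, 6, 10, 16, 26 (Fibonacci-style (each term is the sum of the two before it)).
Position 11 falls in track A as its term 6, giving 2.

2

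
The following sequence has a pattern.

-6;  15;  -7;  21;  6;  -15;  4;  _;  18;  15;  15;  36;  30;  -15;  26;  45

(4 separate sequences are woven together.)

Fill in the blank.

28

The terms cycle through 4 interleaved subsequences.
Stream A = -6, 6, 18, 30: linear: a_n = -18 + 12·n.
Stream B = 15, -15, 15, -15: alternating ±15.
Stream C = -7, 4, 15, 26: adding 11 each time.
Stream D = 21, ?, 36, 45: triangular numbers starting at T_6.
Stream D's pattern makes the blank 28.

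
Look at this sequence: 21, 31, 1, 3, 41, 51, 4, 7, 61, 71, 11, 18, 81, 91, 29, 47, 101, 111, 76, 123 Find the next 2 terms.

Reading positions in blocks of 4 reveals the pattern AABB — 2 tracks woven together.
Subsequence A: 21, 31, 41, 51, 61, 71, 81, 91, 101, 111 (linear: a_n = 11 + 10·n).
Subsequence B: 1, 3, 4, 7, 11, 18, 29, 47, 76, 123 (a Fibonacci-like recurrence a_n = a_{n-1} + a_{n-2}).
Position 21 falls in subsequence A as its term 11, giving 121.
Position 22 falls in subsequence A as its term 12, giving 131.

121, 131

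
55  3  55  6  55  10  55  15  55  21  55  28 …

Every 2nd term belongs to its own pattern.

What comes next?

Positions 1, 3, 5, … form one subsequence and positions 2, 4, 6, … form another.
Track A: 55, 55, 55, 55, 55, 55. The constant sequence 55.
Track B: 3, 6, 10, 15, 21, 28. Triangular numbers starting at T_2.
Position 13 → track A, term 7 = 55.

55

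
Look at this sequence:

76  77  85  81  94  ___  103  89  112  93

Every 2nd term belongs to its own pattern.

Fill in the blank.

85

The terms cycle through 2 interleaved subsequences.
Subsequence A: 76, 85, 94, 103, 112 — arithmetic with common difference +9.
Subsequence B: 77, 81, ?, 89, 93 — arithmetic with common difference +4.
So the missing entry in subsequence B is 85.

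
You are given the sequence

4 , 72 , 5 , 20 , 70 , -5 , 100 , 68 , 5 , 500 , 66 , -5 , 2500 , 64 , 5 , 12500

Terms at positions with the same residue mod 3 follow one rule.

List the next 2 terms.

Taking every 3rd term gives 3 separate tracks.
Track A = 4, 20, 100, 500, 2500, 12500: geometric, ×5 each step.
Track B = 72, 70, 68, 66, 64: linear: a_n = 74 − 2·n.
Track C = 5, -5, 5, -5, 5: the oscillation 5·(−1)^(n+1).
Term 17 comes from track B (its 6th entry): 62.
Term 18 comes from track C (its 6th entry): -5.

62, -5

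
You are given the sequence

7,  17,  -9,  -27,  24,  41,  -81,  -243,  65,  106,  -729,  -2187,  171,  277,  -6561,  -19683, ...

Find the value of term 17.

Reading positions in blocks of 4 reveals the pattern AABB — 2 tracks woven together.
Track A: 7, 17, 24, 41, 65, 106, 171, 277 (each term equals the sum of the previous two).
Track B: -9, -27, -81, -243, -729, -2187, -6561, -19683 (a geometric progression (common ratio 3)).
Position 17 falls in track A as its term 9, giving 448.

448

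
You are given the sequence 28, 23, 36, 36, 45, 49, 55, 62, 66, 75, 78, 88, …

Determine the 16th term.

114

Odd-indexed and even-indexed terms follow separate rules.
Track A = 28, 36, 45, 55, 66, 78: the triangular numbers T_7, T_8, ….
Track B = 23, 36, 49, 62, 75, 88: arithmetic, step +13.
Position 16 → track B, term 8 = 114.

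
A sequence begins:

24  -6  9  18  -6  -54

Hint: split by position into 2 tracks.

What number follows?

-21

Positions 1, 3, 5, … form one subsequence and positions 2, 4, 6, … form another.
Subsequence A: 24, 9, -6 — arithmetic, step −15.
Subsequence B: -6, 18, -54 — a geometric progression (common ratio -3).
The 7th slot belongs to subsequence A; its 4th term is -21.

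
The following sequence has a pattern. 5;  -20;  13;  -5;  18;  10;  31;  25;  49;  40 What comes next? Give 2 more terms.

The terms cycle through 2 interleaved subsequences.
Track A: 5, 13, 18, 31, 49 — a Fibonacci-like recurrence a_n = a_{n-1} + a_{n-2}.
Track B: -20, -5, 10, 25, 40 — linear: a_n = -35 + 15·n.
Position 11 → track A, term 6 = 80.
Position 12 → track B, term 6 = 55.

80, 55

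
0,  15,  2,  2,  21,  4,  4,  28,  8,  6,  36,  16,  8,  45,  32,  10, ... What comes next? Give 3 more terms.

Split by position mod 3: positions 1, 4, 7, … form one track, and each other residue class forms its own.
Track A is 0, 2, 4, 6, 8, 10, which is adding 2 each time.
Track B is 15, 21, 28, 36, 45, which is triangular numbers n(n+1)/2 for n = 5, 6, ….
Track C is 2, 4, 8, 16, 32, which is geometric, ×2 each step.
Term 17 comes from track B (its 6th entry): 55.
Term 18 comes from track C (its 6th entry): 64.
Position 19 → track A, term 7 = 12.

55, 64, 12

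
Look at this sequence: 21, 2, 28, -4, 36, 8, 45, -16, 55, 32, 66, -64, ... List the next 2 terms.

78, 128

The terms cycle through 2 interleaved subsequences.
Stream A: 21, 28, 36, 45, 55, 66 — triangular numbers starting at T_6.
Stream B: 2, -4, 8, -16, 32, -64 — geometric with ratio -2.
Position 13 → stream A, term 7 = 78.
The 14th slot belongs to stream B; its 7th term is 128.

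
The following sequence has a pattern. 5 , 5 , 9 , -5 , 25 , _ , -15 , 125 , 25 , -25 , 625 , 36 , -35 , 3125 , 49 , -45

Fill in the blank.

16

Split by position mod 3 into 3 tracks.
Track A: 5, -5, -15, -25, -35, -45 (arithmetic with common difference −10).
Track B: 5, 25, 125, 625, 3125 (powers 5^1, 5^2, 5^3, …).
Track C: 9, ?, 25, 36, 49 (consecutive squares n² from n = 3).
The gap is track C's term 2; the rule gives 16.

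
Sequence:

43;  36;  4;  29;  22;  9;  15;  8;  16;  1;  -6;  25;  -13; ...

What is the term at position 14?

Reading positions in blocks of 3 reveals the pattern AAB — 2 tracks woven together.
Track A is 43, 36, 29, 22, 15, 8, 1, -6, -13, which is arithmetic, step −7.
Track B is 4, 9, 16, 25, which is perfect squares starting at 2².
The 14th slot belongs to track A; its 10th term is -20.

-20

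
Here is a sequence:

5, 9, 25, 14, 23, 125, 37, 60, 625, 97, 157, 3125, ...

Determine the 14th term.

The slot pattern repeats as AAB (period 3), so there are 2 interleaved tracks.
Subsequence A is 5, 9, 14, 23, 37, 60, 97, 157, which is a Fibonacci-like recurrence a_n = a_{n-1} + a_{n-2}.
Subsequence B is 25, 125, 625, 3125, which is powers of 5.
Position 14 falls in subsequence A as its term 10, giving 411.

411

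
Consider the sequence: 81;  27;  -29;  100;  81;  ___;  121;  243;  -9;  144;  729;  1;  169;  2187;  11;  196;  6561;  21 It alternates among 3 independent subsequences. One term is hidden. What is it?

-19

The terms cycle through 3 interleaved subsequences.
Subsequence A: 81, 100, 121, 144, 169, 196. Consecutive squares n² from n = 9.
Subsequence B: 27, 81, 243, 729, 2187, 6561. Powers 3^3, 3^4, 3^5, ….
Subsequence C: -29, ?, -9, 1, 11, 21. Arithmetic with common difference +10.
So the missing entry in subsequence C is -19.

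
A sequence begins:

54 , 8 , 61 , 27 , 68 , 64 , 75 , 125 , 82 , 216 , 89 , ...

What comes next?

Positions 1, 3, 5, … form one subsequence and positions 2, 4, 6, … form another.
Subsequence A = 54, 61, 68, 75, 82, 89: arithmetic with common difference +7.
Subsequence B = 8, 27, 64, 125, 216: consecutive cubes n³ from n = 2.
Position 12 falls in subsequence B as its term 6, giving 343.

343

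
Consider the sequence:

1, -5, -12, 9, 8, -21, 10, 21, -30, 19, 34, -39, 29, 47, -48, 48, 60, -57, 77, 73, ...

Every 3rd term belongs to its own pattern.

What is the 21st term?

-66

Split by position mod 3: positions 1, 4, 7, … form one track, and each other residue class forms its own.
Track A: 1, 9, 10, 19, 29, 48, 77. Each term equals the sum of the previous two.
Track B: -5, 8, 21, 34, 47, 60, 73. Linear: a_n = -18 + 13·n.
Track C: -12, -21, -30, -39, -48, -57. Arithmetic, step −9.
Position 21 falls in track C as its term 7, giving -66.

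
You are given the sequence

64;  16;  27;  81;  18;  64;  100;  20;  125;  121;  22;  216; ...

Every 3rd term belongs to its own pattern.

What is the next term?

The terms cycle through 3 interleaved subsequences.
Stream A is 64, 81, 100, 121, which is consecutive squares n² from n = 8.
Stream B is 16, 18, 20, 22, which is adding 2 each time.
Stream C is 27, 64, 125, 216, which is perfect cubes starting at 3³.
Position 13 falls in stream A as its term 5, giving 144.

144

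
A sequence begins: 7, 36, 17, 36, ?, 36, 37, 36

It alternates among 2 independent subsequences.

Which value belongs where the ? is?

The terms cycle through 2 interleaved subsequences.
Track A: 7, 17, ?, 37. Adding 10 each time.
Track B: 36, 36, 36, 36. The constant sequence 36.
Track A's pattern makes the blank 27.

27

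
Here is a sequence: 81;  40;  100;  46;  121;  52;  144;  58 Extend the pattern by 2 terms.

Taking every 2nd term gives 2 separate tracks.
Track A: 81, 100, 121, 144. Perfect squares starting at 9².
Track B: 40, 46, 52, 58. Adding 6 each time.
Term 9 comes from track A (its 5th entry): 169.
Term 10 comes from track B (its 5th entry): 64.

169, 64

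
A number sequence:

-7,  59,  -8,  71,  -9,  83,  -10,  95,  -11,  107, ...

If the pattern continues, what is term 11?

Split by position mod 2 into 2 tracks.
Stream A is -7, -8, -9, -10, -11, which is linear: a_n = -6 − n.
Stream B is 59, 71, 83, 95, 107, which is arithmetic with common difference +12.
Position 11 falls in stream A as its term 6, giving -12.

-12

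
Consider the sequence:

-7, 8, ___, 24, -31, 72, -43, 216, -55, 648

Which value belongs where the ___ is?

-19

The terms cycle through 2 interleaved subsequences.
Subsequence A: -7, ?, -31, -43, -55 (arithmetic, step −12).
Subsequence B: 8, 24, 72, 216, 648 (multiplying by 3 each time).
Subsequence A's pattern makes the blank -19.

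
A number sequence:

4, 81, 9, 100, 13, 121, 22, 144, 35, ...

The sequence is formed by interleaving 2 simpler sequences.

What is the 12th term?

196

Taking every 2nd term gives 2 separate tracks.
Stream A: 4, 9, 13, 22, 35 — each term equals the sum of the previous two.
Stream B: 81, 100, 121, 144 — the squares 9², 10², 11², ….
Position 12 falls in stream B as its term 6, giving 196.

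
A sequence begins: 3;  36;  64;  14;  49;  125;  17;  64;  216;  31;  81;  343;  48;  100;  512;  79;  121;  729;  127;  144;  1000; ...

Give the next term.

206

Read the sequence 3 terms at a time; column i is its own pattern.
Stream A: 3, 14, 17, 31, 48, 79, 127 (each term equals the sum of the previous two).
Stream B: 36, 49, 64, 81, 100, 121, 144 (the squares 6², 7², 8², …).
Stream C: 64, 125, 216, 343, 512, 729, 1000 (perfect cubes starting at 4³).
Position 22 falls in stream A as its term 8, giving 206.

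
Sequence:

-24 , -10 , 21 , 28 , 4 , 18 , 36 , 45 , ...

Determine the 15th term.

78

Positions follow the repeating pattern AABB; grouping by letter gives 2 tracks.
Subsequence A: -24, -10, 4, 18 (arithmetic with common difference +14).
Subsequence B: 21, 28, 36, 45 (the triangular numbers T_6, T_7, …).
Term 15 comes from subsequence B (its 7th entry): 78.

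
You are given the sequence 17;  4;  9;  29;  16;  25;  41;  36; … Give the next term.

Positions follow the repeating pattern ABB; grouping by letter gives 2 tracks.
Stream A: 17, 29, 41. Arithmetic, step +12.
Stream B: 4, 9, 16, 25, 36. Perfect squares starting at 2².
Position 9 → stream B, term 6 = 49.

49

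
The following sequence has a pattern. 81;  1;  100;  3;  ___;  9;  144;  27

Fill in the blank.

The terms cycle through 2 interleaved subsequences.
Track A is 81, 100, ?, 144, which is the squares 9², 10², 11², ….
Track B is 1, 3, 9, 27, which is powers of 3.
Track A's pattern makes the blank 121.

121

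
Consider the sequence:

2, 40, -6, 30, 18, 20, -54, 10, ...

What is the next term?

162

The terms cycle through 2 interleaved subsequences.
Track A: 2, -6, 18, -54 — geometric, ×-3 each step.
Track B: 40, 30, 20, 10 — subtracting 10 each time.
The 9th slot belongs to track A; its 5th term is 162.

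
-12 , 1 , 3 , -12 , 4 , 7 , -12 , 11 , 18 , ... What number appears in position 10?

-12

Positions follow the repeating pattern ABB; grouping by letter gives 2 tracks.
Stream A = -12, -12, -12: constant -12.
Stream B = 1, 3, 4, 7, 11, 18: a Fibonacci-like recurrence a_n = a_{n-1} + a_{n-2}.
Position 10 → stream A, term 4 = -12.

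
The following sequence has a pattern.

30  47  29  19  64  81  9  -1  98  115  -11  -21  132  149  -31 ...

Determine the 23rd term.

-71

Positions follow the repeating pattern AABB; grouping by letter gives 2 tracks.
Stream A: 30, 47, 64, 81, 98, 115, 132, 149. Linear: a_n = 13 + 17·n.
Stream B: 29, 19, 9, -1, -11, -21, -31. Arithmetic with common difference −10.
The 23rd slot belongs to stream B; its 11th term is -71.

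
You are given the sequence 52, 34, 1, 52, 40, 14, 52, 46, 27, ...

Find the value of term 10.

52

Read the sequence 3 terms at a time; column i is its own pattern.
Track A: 52, 52, 52 (always 52).
Track B: 34, 40, 46 (linear: a_n = 28 + 6·n).
Track C: 1, 14, 27 (linear: a_n = -12 + 13·n).
The 10th slot belongs to track A; its 4th term is 52.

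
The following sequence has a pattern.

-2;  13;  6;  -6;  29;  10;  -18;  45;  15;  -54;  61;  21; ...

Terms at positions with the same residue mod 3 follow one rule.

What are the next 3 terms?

Split by position mod 3: positions 1, 4, 7, … form one track, and each other residue class forms its own.
Track A: -2, -6, -18, -54. Geometric, ×3 each step.
Track B: 13, 29, 45, 61. Adding 16 each time.
Track C: 6, 10, 15, 21. The triangular numbers T_3, T_4, ….
The 13th slot belongs to track A; its 5th term is -162.
Position 14 → track B, term 5 = 77.
Position 15 falls in track C as its term 5, giving 28.

-162, 77, 28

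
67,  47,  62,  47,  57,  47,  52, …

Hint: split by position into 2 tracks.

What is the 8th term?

Split by position mod 2 into 2 tracks.
Subsequence A: 67, 62, 57, 52 (subtracting 5 each time).
Subsequence B: 47, 47, 47 (always 47).
The 8th slot belongs to subsequence B; its 4th term is 47.

47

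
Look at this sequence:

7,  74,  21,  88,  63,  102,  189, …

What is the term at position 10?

130

Positions 1, 3, 5, … form one subsequence and positions 2, 4, 6, … form another.
Stream A: 7, 21, 63, 189 — geometric with ratio 3.
Stream B: 74, 88, 102 — arithmetic, step +14.
The 10th slot belongs to stream B; its 5th term is 130.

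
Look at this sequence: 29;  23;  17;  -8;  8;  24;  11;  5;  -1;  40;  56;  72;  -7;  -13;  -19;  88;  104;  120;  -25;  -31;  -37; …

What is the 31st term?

-61

The slot pattern repeats as AAABBB (period 6), so there are 2 interleaved tracks.
Stream A: 29, 23, 17, 11, 5, -1, -7, -13, -19, -25, -31, -37 (subtracting 6 each time).
Stream B: -8, 8, 24, 40, 56, 72, 88, 104, 120 (linear: a_n = -24 + 16·n).
Position 31 → stream A, term 16 = -61.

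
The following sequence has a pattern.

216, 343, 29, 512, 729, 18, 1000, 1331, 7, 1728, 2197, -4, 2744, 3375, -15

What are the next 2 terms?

Positions follow the repeating pattern AAB; grouping by letter gives 2 tracks.
Subsequence A: 216, 343, 512, 729, 1000, 1331, 1728, 2197, 2744, 3375 — perfect cubes starting at 6³.
Subsequence B: 29, 18, 7, -4, -15 — arithmetic, step −11.
Term 16 comes from subsequence A (its 11th entry): 4096.
Term 17 comes from subsequence A (its 12th entry): 4913.

4096, 4913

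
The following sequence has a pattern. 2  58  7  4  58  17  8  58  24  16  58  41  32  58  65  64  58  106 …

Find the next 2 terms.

Split by position mod 3: positions 1, 4, 7, … form one track, and each other residue class forms its own.
Track A: 2, 4, 8, 16, 32, 64. Powers of 2.
Track B: 58, 58, 58, 58, 58, 58. Constant 58.
Track C: 7, 17, 24, 41, 65, 106. Fibonacci-style (each term is the sum of the two before it).
The 19th slot belongs to track A; its 7th term is 128.
Position 20 falls in track B as its term 7, giving 58.

128, 58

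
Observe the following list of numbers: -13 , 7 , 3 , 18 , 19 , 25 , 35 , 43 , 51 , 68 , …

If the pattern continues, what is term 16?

The terms cycle through 2 interleaved subsequences.
Stream A: -13, 3, 19, 35, 51 — adding 16 each time.
Stream B: 7, 18, 25, 43, 68 — Fibonacci-style (each term is the sum of the two before it).
Term 16 comes from stream B (its 8th entry): 290.

290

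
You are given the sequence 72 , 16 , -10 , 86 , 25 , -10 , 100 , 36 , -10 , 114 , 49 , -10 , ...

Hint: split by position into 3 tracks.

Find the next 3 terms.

Taking every 3rd term gives 3 separate tracks.
Stream A = 72, 86, 100, 114: linear: a_n = 58 + 14·n.
Stream B = 16, 25, 36, 49: consecutive squares n² from n = 4.
Stream C = -10, -10, -10, -10: always -10.
Term 13 comes from stream A (its 5th entry): 128.
Term 14 comes from stream B (its 5th entry): 64.
Position 15 falls in stream C as its term 5, giving -10.

128, 64, -10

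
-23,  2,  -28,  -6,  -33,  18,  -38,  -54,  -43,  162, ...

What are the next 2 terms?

-48, -486

The terms cycle through 2 interleaved subsequences.
Subsequence A: -23, -28, -33, -38, -43 — subtracting 5 each time.
Subsequence B: 2, -6, 18, -54, 162 — a geometric progression (common ratio -3).
The 11th slot belongs to subsequence A; its 6th term is -48.
Term 12 comes from subsequence B (its 6th entry): -486.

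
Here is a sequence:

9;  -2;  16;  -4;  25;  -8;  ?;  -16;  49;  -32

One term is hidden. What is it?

36

Split by position mod 2 into 2 tracks.
Track A = 9, 16, 25, ?, 49: perfect squares starting at 3².
Track B = -2, -4, -8, -16, -32: geometric, ×2 each step.
Filling track A at index 4 by its rule yields 36.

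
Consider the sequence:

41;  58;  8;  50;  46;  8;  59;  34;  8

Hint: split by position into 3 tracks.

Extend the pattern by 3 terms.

Taking every 3rd term gives 3 separate tracks.
Track A = 41, 50, 59: linear: a_n = 32 + 9·n.
Track B = 58, 46, 34: arithmetic, step −12.
Track C = 8, 8, 8: the constant sequence 8.
Term 10 comes from track A (its 4th entry): 68.
Position 11 falls in track B as its term 4, giving 22.
Term 12 comes from track C (its 4th entry): 8.

68, 22, 8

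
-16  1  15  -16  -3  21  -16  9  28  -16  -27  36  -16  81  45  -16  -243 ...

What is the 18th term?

Split by position mod 3: positions 1, 4, 7, … form one track, and each other residue class forms its own.
Track A: -16, -16, -16, -16, -16, -16 — constant -16.
Track B: 1, -3, 9, -27, 81, -243 — geometric with ratio -3.
Track C: 15, 21, 28, 36, 45 — triangular numbers starting at T_5.
The 18th slot belongs to track C; its 6th term is 55.

55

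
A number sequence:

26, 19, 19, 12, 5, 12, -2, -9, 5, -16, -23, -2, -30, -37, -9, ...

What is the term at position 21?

-23

Positions follow the repeating pattern AAB; grouping by letter gives 2 tracks.
Stream A: 26, 19, 12, 5, -2, -9, -16, -23, -30, -37 (subtracting 7 each time).
Stream B: 19, 12, 5, -2, -9 (arithmetic with common difference −7).
Position 21 falls in stream B as its term 7, giving -23.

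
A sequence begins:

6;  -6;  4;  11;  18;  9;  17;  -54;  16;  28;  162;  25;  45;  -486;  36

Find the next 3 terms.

The terms cycle through 3 interleaved subsequences.
Subsequence A: 6, 11, 17, 28, 45 (a Fibonacci-like recurrence a_n = a_{n-1} + a_{n-2}).
Subsequence B: -6, 18, -54, 162, -486 (geometric, ×-3 each step).
Subsequence C: 4, 9, 16, 25, 36 (consecutive squares n² from n = 2).
The 16th slot belongs to subsequence A; its 6th term is 73.
Position 17 falls in subsequence B as its term 6, giving 1458.
Term 18 comes from subsequence C (its 6th entry): 49.

73, 1458, 49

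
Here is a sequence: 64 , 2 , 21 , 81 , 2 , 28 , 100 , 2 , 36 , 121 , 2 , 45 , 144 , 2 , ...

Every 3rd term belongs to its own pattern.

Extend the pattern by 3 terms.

Split by position mod 3 into 3 tracks.
Track A = 64, 81, 100, 121, 144: the squares 8², 9², 10², ….
Track B = 2, 2, 2, 2, 2: constant 2.
Track C = 21, 28, 36, 45: triangular numbers starting at T_6.
The 15th slot belongs to track C; its 5th term is 55.
Term 16 comes from track A (its 6th entry): 169.
The 17th slot belongs to track B; its 6th term is 2.

55, 169, 2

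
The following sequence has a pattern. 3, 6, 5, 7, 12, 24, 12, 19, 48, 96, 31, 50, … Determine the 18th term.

Positions follow the repeating pattern AABB; grouping by letter gives 2 tracks.
Subsequence A = 3, 6, 12, 24, 48, 96: geometric, ×2 each step.
Subsequence B = 5, 7, 12, 19, 31, 50: each term equals the sum of the previous two.
Position 18 → subsequence A, term 10 = 1536.

1536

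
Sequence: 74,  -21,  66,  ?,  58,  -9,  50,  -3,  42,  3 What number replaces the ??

-15

The terms cycle through 2 interleaved subsequences.
Track A: 74, 66, 58, 50, 42 (arithmetic, step −8).
Track B: -21, ?, -9, -3, 3 (linear: a_n = -27 + 6·n).
The gap is track B's term 2; the rule gives -15.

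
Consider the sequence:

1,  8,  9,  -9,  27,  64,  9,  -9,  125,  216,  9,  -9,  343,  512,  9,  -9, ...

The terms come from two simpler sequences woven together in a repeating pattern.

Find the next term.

The slot pattern repeats as AABB (period 4), so there are 2 interleaved tracks.
Track A: 1, 8, 27, 64, 125, 216, 343, 512 — perfect cubes starting at 1³.
Track B: 9, -9, 9, -9, 9, -9, 9, -9 — the oscillation 9·(−1)^(n+1).
Position 17 falls in track A as its term 9, giving 729.

729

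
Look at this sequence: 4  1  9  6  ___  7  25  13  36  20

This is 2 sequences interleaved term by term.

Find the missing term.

The terms cycle through 2 interleaved subsequences.
Stream A: 4, 9, ?, 25, 36. The squares 2², 3², 4², ….
Stream B: 1, 6, 7, 13, 20. Fibonacci-style (each term is the sum of the two before it).
Filling stream A at index 3 by its rule yields 16.

16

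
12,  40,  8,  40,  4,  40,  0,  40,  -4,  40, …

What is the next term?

Positions 1, 3, 5, … form one subsequence and positions 2, 4, 6, … form another.
Track A = 12, 8, 4, 0, -4: arithmetic with common difference −4.
Track B = 40, 40, 40, 40, 40: the constant sequence 40.
Term 11 comes from track A (its 6th entry): -8.

-8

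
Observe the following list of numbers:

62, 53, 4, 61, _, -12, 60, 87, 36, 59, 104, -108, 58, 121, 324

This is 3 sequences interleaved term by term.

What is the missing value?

Split by position mod 3 into 3 tracks.
Track A = 62, 61, 60, 59, 58: subtracting 1 each time.
Track B = 53, ?, 87, 104, 121: linear: a_n = 36 + 17·n.
Track C = 4, -12, 36, -108, 324: a geometric progression (common ratio -3).
Track B's pattern makes the blank 70.

70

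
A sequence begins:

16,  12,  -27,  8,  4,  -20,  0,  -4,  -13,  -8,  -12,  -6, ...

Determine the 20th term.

-36

Positions follow the repeating pattern AAB; grouping by letter gives 2 tracks.
Track A: 16, 12, 8, 4, 0, -4, -8, -12 — arithmetic with common difference −4.
Track B: -27, -20, -13, -6 — arithmetic with common difference +7.
Term 20 comes from track A (its 14th entry): -36.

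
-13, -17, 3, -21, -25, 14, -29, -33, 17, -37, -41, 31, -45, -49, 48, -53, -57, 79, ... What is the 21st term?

127

Positions follow the repeating pattern AAB; grouping by letter gives 2 tracks.
Track A: -13, -17, -21, -25, -29, -33, -37, -41, -45, -49, -53, -57 (linear: a_n = -9 − 4·n).
Track B: 3, 14, 17, 31, 48, 79 (each term equals the sum of the previous two).
Position 21 → track B, term 7 = 127.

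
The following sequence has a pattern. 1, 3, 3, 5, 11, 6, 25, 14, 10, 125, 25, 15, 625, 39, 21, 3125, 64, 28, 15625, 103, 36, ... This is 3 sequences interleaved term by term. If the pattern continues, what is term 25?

390625

Split by position mod 3: positions 1, 4, 7, … form one track, and each other residue class forms its own.
Track A = 1, 5, 25, 125, 625, 3125, 15625: multiplying by 5 each time.
Track B = 3, 11, 14, 25, 39, 64, 103: each term equals the sum of the previous two.
Track C = 3, 6, 10, 15, 21, 28, 36: the triangular numbers T_2, T_3, ….
Position 25 → track A, term 9 = 390625.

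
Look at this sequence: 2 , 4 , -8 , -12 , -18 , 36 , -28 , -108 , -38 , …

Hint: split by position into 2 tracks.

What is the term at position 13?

-58

Split by position mod 2 into 2 tracks.
Subsequence A: 2, -8, -18, -28, -38 — arithmetic, step −10.
Subsequence B: 4, -12, 36, -108 — geometric, ×-3 each step.
Position 13 falls in subsequence A as its term 7, giving -58.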